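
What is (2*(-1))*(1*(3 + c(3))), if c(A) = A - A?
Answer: -6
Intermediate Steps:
c(A) = 0
(2*(-1))*(1*(3 + c(3))) = (2*(-1))*(1*(3 + 0)) = -2*3 = -6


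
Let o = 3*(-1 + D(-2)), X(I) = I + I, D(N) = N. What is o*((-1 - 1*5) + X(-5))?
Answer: 144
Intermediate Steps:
X(I) = 2*I
o = -9 (o = 3*(-1 - 2) = 3*(-3) = -9)
o*((-1 - 1*5) + X(-5)) = -9*((-1 - 1*5) + 2*(-5)) = -9*((-1 - 5) - 10) = -9*(-6 - 10) = -9*(-16) = 144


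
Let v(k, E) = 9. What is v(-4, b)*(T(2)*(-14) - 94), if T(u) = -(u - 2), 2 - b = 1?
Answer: -846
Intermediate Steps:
b = 1 (b = 2 - 1*1 = 2 - 1 = 1)
T(u) = 2 - u (T(u) = -(-2 + u) = 2 - u)
v(-4, b)*(T(2)*(-14) - 94) = 9*((2 - 1*2)*(-14) - 94) = 9*((2 - 2)*(-14) - 94) = 9*(0*(-14) - 94) = 9*(0 - 94) = 9*(-94) = -846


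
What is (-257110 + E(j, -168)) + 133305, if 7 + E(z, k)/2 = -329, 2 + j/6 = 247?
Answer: -124477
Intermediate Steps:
j = 1470 (j = -12 + 6*247 = -12 + 1482 = 1470)
E(z, k) = -672 (E(z, k) = -14 + 2*(-329) = -14 - 658 = -672)
(-257110 + E(j, -168)) + 133305 = (-257110 - 672) + 133305 = -257782 + 133305 = -124477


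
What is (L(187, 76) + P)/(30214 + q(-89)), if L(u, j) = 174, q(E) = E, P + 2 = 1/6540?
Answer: 1124881/197017500 ≈ 0.0057096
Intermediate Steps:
P = -13079/6540 (P = -2 + 1/6540 = -13079/6540 ≈ -1.9998)
(L(187, 76) + P)/(30214 + q(-89)) = (174 - 13079/6540)/(30214 - 89) = (1124881/6540)/30125 = (1124881/6540)*(1/30125) = 1124881/197017500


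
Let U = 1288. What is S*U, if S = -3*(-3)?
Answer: 11592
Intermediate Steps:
S = 9
S*U = 9*1288 = 11592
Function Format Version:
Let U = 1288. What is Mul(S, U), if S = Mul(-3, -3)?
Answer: 11592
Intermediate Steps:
S = 9
Mul(S, U) = Mul(9, 1288) = 11592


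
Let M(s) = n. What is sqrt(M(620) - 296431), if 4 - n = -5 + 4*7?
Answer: 385*I*sqrt(2) ≈ 544.47*I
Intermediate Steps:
n = -19 (n = 4 - (-5 + 4*7) = 4 - (-5 + 28) = 4 - 1*23 = 4 - 23 = -19)
M(s) = -19
sqrt(M(620) - 296431) = sqrt(-19 - 296431) = sqrt(-296450) = 385*I*sqrt(2)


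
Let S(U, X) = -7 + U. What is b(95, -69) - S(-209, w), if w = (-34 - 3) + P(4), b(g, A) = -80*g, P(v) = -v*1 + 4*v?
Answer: -7384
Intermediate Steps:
P(v) = 3*v (P(v) = -v + 4*v = 3*v)
w = -25 (w = (-34 - 3) + 3*4 = -37 + 12 = -25)
b(95, -69) - S(-209, w) = -80*95 - (-7 - 209) = -7600 - 1*(-216) = -7600 + 216 = -7384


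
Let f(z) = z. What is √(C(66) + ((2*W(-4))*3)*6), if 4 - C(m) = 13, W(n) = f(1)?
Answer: 3*√3 ≈ 5.1962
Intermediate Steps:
W(n) = 1
C(m) = -9 (C(m) = 4 - 1*13 = 4 - 13 = -9)
√(C(66) + ((2*W(-4))*3)*6) = √(-9 + ((2*1)*3)*6) = √(-9 + (2*3)*6) = √(-9 + 6*6) = √(-9 + 36) = √27 = 3*√3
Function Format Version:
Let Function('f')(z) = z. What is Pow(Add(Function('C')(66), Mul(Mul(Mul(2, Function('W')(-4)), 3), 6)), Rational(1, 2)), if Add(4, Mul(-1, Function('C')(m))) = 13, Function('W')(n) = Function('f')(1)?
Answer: Mul(3, Pow(3, Rational(1, 2))) ≈ 5.1962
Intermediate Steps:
Function('W')(n) = 1
Function('C')(m) = -9 (Function('C')(m) = Add(4, Mul(-1, 13)) = Add(4, -13) = -9)
Pow(Add(Function('C')(66), Mul(Mul(Mul(2, Function('W')(-4)), 3), 6)), Rational(1, 2)) = Pow(Add(-9, Mul(Mul(Mul(2, 1), 3), 6)), Rational(1, 2)) = Pow(Add(-9, Mul(Mul(2, 3), 6)), Rational(1, 2)) = Pow(Add(-9, Mul(6, 6)), Rational(1, 2)) = Pow(Add(-9, 36), Rational(1, 2)) = Pow(27, Rational(1, 2)) = Mul(3, Pow(3, Rational(1, 2)))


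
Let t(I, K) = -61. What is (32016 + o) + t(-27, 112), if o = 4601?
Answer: 36556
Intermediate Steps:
(32016 + o) + t(-27, 112) = (32016 + 4601) - 61 = 36617 - 61 = 36556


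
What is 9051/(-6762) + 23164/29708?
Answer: -190905/341642 ≈ -0.55879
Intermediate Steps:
9051/(-6762) + 23164/29708 = 9051*(-1/6762) + 23164*(1/29708) = -431/322 + 5791/7427 = -190905/341642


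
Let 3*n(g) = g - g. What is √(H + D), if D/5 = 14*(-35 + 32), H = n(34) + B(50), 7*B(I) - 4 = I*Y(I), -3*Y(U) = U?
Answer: I*√144858/21 ≈ 18.124*I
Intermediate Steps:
Y(U) = -U/3
n(g) = 0 (n(g) = (g - g)/3 = (⅓)*0 = 0)
B(I) = 4/7 - I²/21 (B(I) = 4/7 + (I*(-I/3))/7 = 4/7 + (-I²/3)/7 = 4/7 - I²/21)
H = -2488/21 (H = 0 + (4/7 - 1/21*50²) = 0 + (4/7 - 1/21*2500) = 0 + (4/7 - 2500/21) = 0 - 2488/21 = -2488/21 ≈ -118.48)
D = -210 (D = 5*(14*(-35 + 32)) = 5*(14*(-3)) = 5*(-42) = -210)
√(H + D) = √(-2488/21 - 210) = √(-6898/21) = I*√144858/21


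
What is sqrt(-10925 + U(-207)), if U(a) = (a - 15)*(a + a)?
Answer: sqrt(80983) ≈ 284.58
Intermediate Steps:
U(a) = 2*a*(-15 + a) (U(a) = (-15 + a)*(2*a) = 2*a*(-15 + a))
sqrt(-10925 + U(-207)) = sqrt(-10925 + 2*(-207)*(-15 - 207)) = sqrt(-10925 + 2*(-207)*(-222)) = sqrt(-10925 + 91908) = sqrt(80983)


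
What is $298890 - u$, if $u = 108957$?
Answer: $189933$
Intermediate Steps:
$298890 - u = 298890 - 108957 = 189933$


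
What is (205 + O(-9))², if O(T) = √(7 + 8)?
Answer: (205 + √15)² ≈ 43628.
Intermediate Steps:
O(T) = √15
(205 + O(-9))² = (205 + √15)²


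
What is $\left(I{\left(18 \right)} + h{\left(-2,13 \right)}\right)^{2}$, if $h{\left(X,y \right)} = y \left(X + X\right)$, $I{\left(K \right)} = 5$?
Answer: $2209$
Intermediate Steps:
$h{\left(X,y \right)} = 2 X y$ ($h{\left(X,y \right)} = y 2 X = 2 X y$)
$\left(I{\left(18 \right)} + h{\left(-2,13 \right)}\right)^{2} = \left(5 + 2 \left(-2\right) 13\right)^{2} = \left(5 - 52\right)^{2} = \left(-47\right)^{2} = 2209$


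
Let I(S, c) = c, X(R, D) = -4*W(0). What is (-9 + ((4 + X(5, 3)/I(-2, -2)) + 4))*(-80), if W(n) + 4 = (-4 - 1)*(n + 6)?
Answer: 5520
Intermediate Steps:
W(n) = -34 - 5*n (W(n) = -4 + (-4 - 1)*(n + 6) = -4 - 5*(6 + n) = -4 + (-30 - 5*n) = -34 - 5*n)
X(R, D) = 136 (X(R, D) = -4*(-34 - 5*0) = -4*(-34 + 0) = -4*(-34) = 136)
(-9 + ((4 + X(5, 3)/I(-2, -2)) + 4))*(-80) = (-9 + ((4 + 136/(-2)) + 4))*(-80) = (-9 + ((4 + 136*(-½)) + 4))*(-80) = (-9 + ((4 - 68) + 4))*(-80) = (-9 + (-64 + 4))*(-80) = (-9 - 60)*(-80) = -69*(-80) = 5520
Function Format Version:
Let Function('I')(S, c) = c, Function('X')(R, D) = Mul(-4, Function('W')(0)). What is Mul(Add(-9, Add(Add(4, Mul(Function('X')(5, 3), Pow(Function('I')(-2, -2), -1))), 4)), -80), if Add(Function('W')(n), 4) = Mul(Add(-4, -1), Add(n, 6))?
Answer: 5520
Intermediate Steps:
Function('W')(n) = Add(-34, Mul(-5, n)) (Function('W')(n) = Add(-4, Mul(Add(-4, -1), Add(n, 6))) = Add(-4, Mul(-5, Add(6, n))) = Add(-4, Add(-30, Mul(-5, n))) = Add(-34, Mul(-5, n)))
Function('X')(R, D) = 136 (Function('X')(R, D) = Mul(-4, Add(-34, Mul(-5, 0))) = Mul(-4, Add(-34, 0)) = Mul(-4, -34) = 136)
Mul(Add(-9, Add(Add(4, Mul(Function('X')(5, 3), Pow(Function('I')(-2, -2), -1))), 4)), -80) = Mul(Add(-9, Add(Add(4, Mul(136, Pow(-2, -1))), 4)), -80) = Mul(Add(-9, Add(Add(4, Mul(136, Rational(-1, 2))), 4)), -80) = Mul(Add(-9, Add(Add(4, -68), 4)), -80) = Mul(Add(-9, Add(-64, 4)), -80) = Mul(Add(-9, -60), -80) = Mul(-69, -80) = 5520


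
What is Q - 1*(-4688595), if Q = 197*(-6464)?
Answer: 3415187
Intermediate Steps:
Q = -1273408
Q - 1*(-4688595) = -1273408 - 1*(-4688595) = -1273408 + 4688595 = 3415187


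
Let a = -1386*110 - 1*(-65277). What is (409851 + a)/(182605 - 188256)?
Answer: -322668/5651 ≈ -57.099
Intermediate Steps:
a = -87183 (a = -152460 + 65277 = -87183)
(409851 + a)/(182605 - 188256) = (409851 - 87183)/(182605 - 188256) = 322668/(-5651) = 322668*(-1/5651) = -322668/5651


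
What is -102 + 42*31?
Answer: 1200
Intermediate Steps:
-102 + 42*31 = -102 + 1302 = 1200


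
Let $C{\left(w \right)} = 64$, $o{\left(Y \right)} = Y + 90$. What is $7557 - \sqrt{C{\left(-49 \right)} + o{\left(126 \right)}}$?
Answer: $7557 - 2 \sqrt{70} \approx 7540.3$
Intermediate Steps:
$o{\left(Y \right)} = 90 + Y$
$7557 - \sqrt{C{\left(-49 \right)} + o{\left(126 \right)}} = 7557 - \sqrt{64 + \left(90 + 126\right)} = 7557 - \sqrt{64 + 216} = 7557 - \sqrt{280} = 7557 - 2 \sqrt{70}$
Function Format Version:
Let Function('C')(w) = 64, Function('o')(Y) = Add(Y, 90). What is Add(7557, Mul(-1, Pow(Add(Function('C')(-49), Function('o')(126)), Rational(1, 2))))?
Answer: Add(7557, Mul(-2, Pow(70, Rational(1, 2)))) ≈ 7540.3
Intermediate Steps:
Function('o')(Y) = Add(90, Y)
Add(7557, Mul(-1, Pow(Add(Function('C')(-49), Function('o')(126)), Rational(1, 2)))) = Add(7557, Mul(-1, Pow(Add(64, Add(90, 126)), Rational(1, 2)))) = Add(7557, Mul(-1, Pow(Add(64, 216), Rational(1, 2)))) = Add(7557, Mul(-1, Pow(280, Rational(1, 2)))) = Add(7557, Mul(-1, Mul(2, Pow(70, Rational(1, 2))))) = Add(7557, Mul(-2, Pow(70, Rational(1, 2))))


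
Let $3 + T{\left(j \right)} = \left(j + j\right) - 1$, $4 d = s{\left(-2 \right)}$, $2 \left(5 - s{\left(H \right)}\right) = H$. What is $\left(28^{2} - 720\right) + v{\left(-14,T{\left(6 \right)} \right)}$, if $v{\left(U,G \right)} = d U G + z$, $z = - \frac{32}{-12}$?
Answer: $- \frac{304}{3} \approx -101.33$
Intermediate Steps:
$s{\left(H \right)} = 5 - \frac{H}{2}$
$z = \frac{8}{3}$ ($z = \left(-32\right) \left(- \frac{1}{12}\right) = \frac{8}{3} \approx 2.6667$)
$d = \frac{3}{2}$ ($d = \frac{5 - -1}{4} = \frac{5 + 1}{4} = \frac{1}{4} \cdot 6 = \frac{3}{2} \approx 1.5$)
$T{\left(j \right)} = -4 + 2 j$ ($T{\left(j \right)} = -3 + \left(\left(j + j\right) - 1\right) = -3 + \left(2 j - 1\right) = -3 + \left(-1 + 2 j\right) = -4 + 2 j$)
$v{\left(U,G \right)} = \frac{8}{3} + \frac{3 G U}{2}$ ($v{\left(U,G \right)} = \frac{3 U}{2} G + \frac{8}{3} = \frac{3 G U}{2} + \frac{8}{3} = \frac{8}{3} + \frac{3 G U}{2}$)
$\left(28^{2} - 720\right) + v{\left(-14,T{\left(6 \right)} \right)} = \left(28^{2} - 720\right) + \left(\frac{8}{3} + \frac{3}{2} \left(-4 + 2 \cdot 6\right) \left(-14\right)\right) = \left(784 - 720\right) + \left(\frac{8}{3} + \frac{3}{2} \left(-4 + 12\right) \left(-14\right)\right) = 64 + \left(\frac{8}{3} + \frac{3}{2} \cdot 8 \left(-14\right)\right) = 64 + \left(\frac{8}{3} - 168\right) = 64 - \frac{496}{3} = - \frac{304}{3}$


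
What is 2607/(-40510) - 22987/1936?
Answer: -468125261/39213680 ≈ -11.938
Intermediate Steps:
2607/(-40510) - 22987/1936 = 2607*(-1/40510) - 22987*1/1936 = -2607/40510 - 22987/1936 = -468125261/39213680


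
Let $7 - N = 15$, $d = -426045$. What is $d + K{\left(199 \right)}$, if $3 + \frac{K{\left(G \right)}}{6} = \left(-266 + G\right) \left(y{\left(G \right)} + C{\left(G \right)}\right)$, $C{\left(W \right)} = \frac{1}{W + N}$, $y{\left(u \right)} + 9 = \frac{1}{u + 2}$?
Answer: $- \frac{80687779}{191} \approx -4.2245 \cdot 10^{5}$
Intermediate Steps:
$N = -8$ ($N = 7 - 15 = -8$)
$y{\left(u \right)} = -9 + \frac{1}{2 + u}$ ($y{\left(u \right)} = -9 + \frac{1}{u + 2} = -9 + \frac{1}{2 + u}$)
$C{\left(W \right)} = \frac{1}{-8 + W}$ ($C{\left(W \right)} = \frac{1}{W - 8} = \frac{1}{-8 + W}$)
$K{\left(G \right)} = -18 + 6 \left(-266 + G\right) \left(\frac{1}{-8 + G} + \frac{-17 - 9 G}{2 + G}\right)$ ($K{\left(G \right)} = -18 + 6 \left(-266 + G\right) \left(\frac{-17 - 9 G}{2 + G} + \frac{1}{-8 + G}\right) = -18 + 6 \left(-266 + G\right) \left(\frac{1}{-8 + G} + \frac{-17 - 9 G}{2 + G}\right)$)
$d + K{\left(199 \right)} = -426045 + \frac{6 \left(-36660 - 2933260 - 9 \cdot 199^{3} + 2447 \cdot 199^{2}\right)}{-16 + 199^{2} - 1194} = -426045 + \frac{6 \left(-36660 - 2933260 - 70925391 + 2447 \cdot 39601\right)}{-16 + 39601 - 1194} = -426045 + \frac{6 \left(-36660 - 2933260 - 70925391 + 96903647\right)}{38391} = -426045 + 6 \cdot \frac{1}{38391} \cdot 23008336 = -426045 + \frac{686816}{191} = - \frac{80687779}{191}$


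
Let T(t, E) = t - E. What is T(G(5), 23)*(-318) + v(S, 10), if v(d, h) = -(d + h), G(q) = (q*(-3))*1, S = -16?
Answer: 12090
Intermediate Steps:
G(q) = -3*q (G(q) = -3*q*1 = -3*q)
v(d, h) = -d - h
T(G(5), 23)*(-318) + v(S, 10) = (-3*5 - 1*23)*(-318) + (-1*(-16) - 1*10) = (-15 - 23)*(-318) + (16 - 10) = -38*(-318) + 6 = 12084 + 6 = 12090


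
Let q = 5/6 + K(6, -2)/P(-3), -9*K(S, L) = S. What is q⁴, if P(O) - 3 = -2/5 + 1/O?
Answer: 9150625/108243216 ≈ 0.084538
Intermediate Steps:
P(O) = 13/5 + 1/O (P(O) = 3 + (-2/5 + 1/O) = 3 + (-2*⅕ + 1/O) = 3 + (-⅖ + 1/O) = 13/5 + 1/O)
K(S, L) = -S/9
q = 55/102 (q = 5/6 + (-⅑*6)/(13/5 + 1/(-3)) = 5*(⅙) - 2/(3*(13/5 - ⅓)) = ⅚ - 2/(3*34/15) = ⅚ - ⅔*15/34 = ⅚ - 5/17 = 55/102 ≈ 0.53922)
q⁴ = (55/102)⁴ = 9150625/108243216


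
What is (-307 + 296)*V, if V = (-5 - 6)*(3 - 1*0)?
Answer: 363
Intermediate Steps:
V = -33 (V = -11*(3 + 0) = -11*3 = -33)
(-307 + 296)*V = (-307 + 296)*(-33) = -11*(-33) = 363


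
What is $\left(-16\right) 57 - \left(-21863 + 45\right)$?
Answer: $20906$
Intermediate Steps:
$\left(-16\right) 57 - \left(-21863 + 45\right) = -912 - -21818 = -912 + 21818 = 20906$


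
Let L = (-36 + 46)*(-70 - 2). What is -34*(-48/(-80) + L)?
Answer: 122298/5 ≈ 24460.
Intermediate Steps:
L = -720 (L = 10*(-72) = -720)
-34*(-48/(-80) + L) = -34*(-48/(-80) - 720) = -34*(-48*(-1/80) - 720) = -34*(3/5 - 720) = -34*(-3597/5) = 122298/5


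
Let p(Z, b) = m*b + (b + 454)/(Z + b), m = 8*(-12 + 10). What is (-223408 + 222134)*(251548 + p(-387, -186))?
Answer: -185802687616/573 ≈ -3.2426e+8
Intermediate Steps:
m = -16 (m = 8*(-2) = -16)
p(Z, b) = -16*b + (454 + b)/(Z + b) (p(Z, b) = -16*b + (b + 454)/(Z + b) = -16*b + (454 + b)/(Z + b))
(-223408 + 222134)*(251548 + p(-387, -186)) = (-223408 + 222134)*(251548 + (454 - 186 - 16*(-186)**2 - 16*(-387)*(-186))/(-387 - 186)) = -1274*(251548 + (454 - 186 - 16*34596 - 1151712)/(-573)) = -1274*(251548 - (454 - 186 - 553536 - 1151712)/573) = -1274*(251548 - 1/573*(-1704980)) = -1274*(251548 + 1704980/573) = -1274*145841984/573 = -185802687616/573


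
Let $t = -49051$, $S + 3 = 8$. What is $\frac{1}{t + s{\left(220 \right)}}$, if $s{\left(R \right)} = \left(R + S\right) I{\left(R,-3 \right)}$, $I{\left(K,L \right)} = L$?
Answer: $- \frac{1}{49726} \approx -2.011 \cdot 10^{-5}$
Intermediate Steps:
$S = 5$ ($S = -3 + 8 = 5$)
$s{\left(R \right)} = -15 - 3 R$ ($s{\left(R \right)} = \left(R + 5\right) \left(-3\right) = \left(5 + R\right) \left(-3\right) = -15 - 3 R$)
$\frac{1}{t + s{\left(220 \right)}} = \frac{1}{-49051 - 675} = \frac{1}{-49726} = - \frac{1}{49726}$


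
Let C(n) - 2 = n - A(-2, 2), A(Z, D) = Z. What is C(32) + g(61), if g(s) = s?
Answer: 97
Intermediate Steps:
C(n) = 4 + n (C(n) = 2 + (n - 1*(-2)) = 2 + (n + 2) = 2 + (2 + n) = 4 + n)
C(32) + g(61) = (4 + 32) + 61 = 36 + 61 = 97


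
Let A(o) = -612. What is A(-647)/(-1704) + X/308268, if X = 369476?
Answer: 17046815/10943514 ≈ 1.5577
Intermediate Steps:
A(-647)/(-1704) + X/308268 = -612/(-1704) + 369476/308268 = -612*(-1/1704) + 369476*(1/308268) = 51/142 + 92369/77067 = 17046815/10943514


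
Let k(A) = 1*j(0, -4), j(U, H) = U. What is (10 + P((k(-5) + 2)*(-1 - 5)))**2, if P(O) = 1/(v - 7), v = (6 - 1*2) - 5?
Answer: 6241/64 ≈ 97.516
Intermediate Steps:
k(A) = 0 (k(A) = 1*0 = 0)
v = -1 (v = (6 - 2) - 5 = 4 - 5 = -1)
P(O) = -1/8 (P(O) = 1/(-1 - 7) = 1/(-8) = -1/8)
(10 + P((k(-5) + 2)*(-1 - 5)))**2 = (10 - 1/8)**2 = (79/8)**2 = 6241/64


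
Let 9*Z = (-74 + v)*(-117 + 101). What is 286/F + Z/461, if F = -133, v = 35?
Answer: -367874/183939 ≈ -2.0000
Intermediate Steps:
Z = 208/3 (Z = ((-74 + 35)*(-117 + 101))/9 = (-39*(-16))/9 = (⅑)*624 = 208/3 ≈ 69.333)
286/F + Z/461 = 286/(-133) + (208/3)/461 = 286*(-1/133) + (208/3)*(1/461) = -286/133 + 208/1383 = -367874/183939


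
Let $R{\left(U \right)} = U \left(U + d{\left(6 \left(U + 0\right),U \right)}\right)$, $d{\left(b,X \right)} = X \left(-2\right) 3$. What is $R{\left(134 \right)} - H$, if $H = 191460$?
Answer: $-281240$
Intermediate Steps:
$d{\left(b,X \right)} = - 6 X$ ($d{\left(b,X \right)} = - 2 X 3 = - 6 X$)
$R{\left(U \right)} = - 5 U^{2}$ ($R{\left(U \right)} = U \left(U - 6 U\right) = U \left(- 5 U\right) = - 5 U^{2}$)
$R{\left(134 \right)} - H = - 5 \cdot 134^{2} - 191460 = \left(-5\right) 17956 - 191460 = -89780 - 191460 = -281240$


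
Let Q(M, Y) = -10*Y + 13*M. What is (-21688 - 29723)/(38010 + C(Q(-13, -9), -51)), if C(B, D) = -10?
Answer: -51411/38000 ≈ -1.3529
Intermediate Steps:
(-21688 - 29723)/(38010 + C(Q(-13, -9), -51)) = (-21688 - 29723)/(38010 - 10) = -51411/38000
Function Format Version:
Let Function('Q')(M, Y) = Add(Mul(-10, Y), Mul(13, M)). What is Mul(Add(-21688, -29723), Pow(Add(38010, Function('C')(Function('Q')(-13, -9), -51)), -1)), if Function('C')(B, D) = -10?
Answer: Rational(-51411, 38000) ≈ -1.3529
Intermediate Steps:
Mul(Add(-21688, -29723), Pow(Add(38010, Function('C')(Function('Q')(-13, -9), -51)), -1)) = Mul(Add(-21688, -29723), Pow(Add(38010, -10), -1)) = Mul(-51411, Pow(38000, -1)) = Mul(-51411, Rational(1, 38000)) = Rational(-51411, 38000)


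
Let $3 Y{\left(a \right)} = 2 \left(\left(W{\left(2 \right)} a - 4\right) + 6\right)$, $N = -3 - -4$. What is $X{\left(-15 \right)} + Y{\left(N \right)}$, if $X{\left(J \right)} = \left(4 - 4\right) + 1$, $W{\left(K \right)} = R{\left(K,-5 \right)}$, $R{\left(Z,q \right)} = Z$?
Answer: $\frac{11}{3} \approx 3.6667$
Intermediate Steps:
$W{\left(K \right)} = K$
$N = 1$ ($N = -3 + 4 = 1$)
$X{\left(J \right)} = 1$ ($X{\left(J \right)} = 0 + 1 = 1$)
$Y{\left(a \right)} = \frac{4}{3} + \frac{4 a}{3}$ ($Y{\left(a \right)} = \frac{2 \left(\left(2 a - 4\right) + 6\right)}{3} = \frac{2 \left(\left(-4 + 2 a\right) + 6\right)}{3} = \frac{2 \left(2 + 2 a\right)}{3} = \frac{4 + 4 a}{3} = \frac{4}{3} + \frac{4 a}{3}$)
$X{\left(-15 \right)} + Y{\left(N \right)} = 1 + \left(\frac{4}{3} + \frac{4}{3} \cdot 1\right) = 1 + \left(\frac{4}{3} + \frac{4}{3}\right) = 1 + \frac{8}{3} = \frac{11}{3}$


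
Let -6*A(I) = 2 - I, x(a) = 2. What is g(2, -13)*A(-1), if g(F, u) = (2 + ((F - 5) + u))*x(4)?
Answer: 14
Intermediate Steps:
g(F, u) = -6 + 2*F + 2*u (g(F, u) = (2 + ((F - 5) + u))*2 = (2 + ((-5 + F) + u))*2 = (2 + (-5 + F + u))*2 = (-3 + F + u)*2 = -6 + 2*F + 2*u)
A(I) = -⅓ + I/6 (A(I) = -(2 - I)/6 = -⅓ + I/6)
g(2, -13)*A(-1) = (-6 + 2*2 + 2*(-13))*(-⅓ + (⅙)*(-1)) = (-6 + 4 - 26)*(-⅓ - ⅙) = -28*(-½) = 14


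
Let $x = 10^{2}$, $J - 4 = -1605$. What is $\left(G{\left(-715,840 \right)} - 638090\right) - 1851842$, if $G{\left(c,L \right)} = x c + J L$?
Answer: $-3906272$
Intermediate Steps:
$J = -1601$ ($J = 4 - 1605 = -1601$)
$x = 100$
$G{\left(c,L \right)} = - 1601 L + 100 c$ ($G{\left(c,L \right)} = 100 c - 1601 L = - 1601 L + 100 c$)
$\left(G{\left(-715,840 \right)} - 638090\right) - 1851842 = \left(\left(\left(-1601\right) 840 + 100 \left(-715\right)\right) - 638090\right) - 1851842 = \left(\left(-1344840 - 71500\right) - 638090\right) - 1851842 = \left(-1416340 - 638090\right) - 1851842 = -2054430 - 1851842 = -3906272$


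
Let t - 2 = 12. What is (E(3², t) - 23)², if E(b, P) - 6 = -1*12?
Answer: 841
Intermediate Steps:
t = 14 (t = 2 + 12 = 14)
E(b, P) = -6 (E(b, P) = 6 - 1*12 = 6 - 12 = -6)
(E(3², t) - 23)² = (-6 - 23)² = (-29)² = 841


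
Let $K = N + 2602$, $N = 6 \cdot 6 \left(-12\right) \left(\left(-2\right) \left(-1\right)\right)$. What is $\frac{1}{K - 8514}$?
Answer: $- \frac{1}{6776} \approx -0.00014758$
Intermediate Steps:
$N = -864$ ($N = 36 \left(-12\right) 2 = \left(-432\right) 2 = -864$)
$K = 1738$ ($K = -864 + 2602 = 1738$)
$\frac{1}{K - 8514} = \frac{1}{1738 - 8514} = \frac{1}{-6776} = - \frac{1}{6776}$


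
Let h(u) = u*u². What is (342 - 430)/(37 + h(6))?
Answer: -8/23 ≈ -0.34783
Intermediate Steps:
h(u) = u³
(342 - 430)/(37 + h(6)) = (342 - 430)/(37 + 6³) = -88/(37 + 216) = -88/253 = -88*1/253 = -8/23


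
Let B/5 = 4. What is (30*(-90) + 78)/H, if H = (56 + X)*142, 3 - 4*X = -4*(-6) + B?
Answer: -1748/4331 ≈ -0.40360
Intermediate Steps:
B = 20 (B = 5*4 = 20)
X = -41/4 (X = ¾ - (-4*(-6) + 20)/4 = ¾ - (24 + 20)/4 = ¾ - ¼*44 = ¾ - 11 = -41/4 ≈ -10.250)
H = 12993/2 (H = (56 - 41/4)*142 = (183/4)*142 = 12993/2 ≈ 6496.5)
(30*(-90) + 78)/H = (30*(-90) + 78)/(12993/2) = (-2700 + 78)*(2/12993) = -2622*2/12993 = -1748/4331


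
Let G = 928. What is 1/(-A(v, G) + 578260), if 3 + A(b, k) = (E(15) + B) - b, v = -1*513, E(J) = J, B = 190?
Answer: 1/577545 ≈ 1.7315e-6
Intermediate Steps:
v = -513
A(b, k) = 202 - b (A(b, k) = -3 + ((15 + 190) - b) = -3 + (205 - b) = 202 - b)
1/(-A(v, G) + 578260) = 1/(-(202 - 1*(-513)) + 578260) = 1/(-(202 + 513) + 578260) = 1/(-1*715 + 578260) = 1/(-715 + 578260) = 1/577545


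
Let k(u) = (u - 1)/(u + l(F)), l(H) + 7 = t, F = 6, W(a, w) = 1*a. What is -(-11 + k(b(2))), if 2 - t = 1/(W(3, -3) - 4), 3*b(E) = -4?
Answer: 169/16 ≈ 10.563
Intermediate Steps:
b(E) = -4/3 (b(E) = (⅓)*(-4) = -4/3)
W(a, w) = a
t = 3 (t = 2 - 1/(3 - 4) = 2 - 1/(-1) = 2 - 1*(-1) = 2 + 1 = 3)
l(H) = -4 (l(H) = -7 + 3 = -4)
k(u) = (-1 + u)/(-4 + u) (k(u) = (u - 1)/(u - 4) = (-1 + u)/(-4 + u))
-(-11 + k(b(2))) = -(-11 + (1 - 1*(-4/3))/(4 - 1*(-4/3))) = -(-11 + (1 + 4/3)/(4 + 4/3)) = -(-11 + (7/3)/(16/3)) = -(-11 + (3/16)*(7/3)) = -(-11 + 7/16) = -1*(-169/16) = 169/16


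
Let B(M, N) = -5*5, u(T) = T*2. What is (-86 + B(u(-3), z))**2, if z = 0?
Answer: 12321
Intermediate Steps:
u(T) = 2*T
B(M, N) = -25
(-86 + B(u(-3), z))**2 = (-86 - 25)**2 = (-111)**2 = 12321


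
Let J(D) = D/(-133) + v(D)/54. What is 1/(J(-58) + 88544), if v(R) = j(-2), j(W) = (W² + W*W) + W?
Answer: 1197/105987823 ≈ 1.1294e-5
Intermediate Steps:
j(W) = W + 2*W² (j(W) = (W² + W²) + W = 2*W² + W = W + 2*W²)
v(R) = 6 (v(R) = -2*(1 + 2*(-2)) = -2*(1 - 4) = -2*(-3) = 6)
J(D) = ⅑ - D/133 (J(D) = D/(-133) + 6/54 = D*(-1/133) + 6*(1/54) = -D/133 + ⅑ = ⅑ - D/133)
1/(J(-58) + 88544) = 1/((⅑ - 1/133*(-58)) + 88544) = 1/((⅑ + 58/133) + 88544) = 1/(655/1197 + 88544) = 1/(105987823/1197) = 1197/105987823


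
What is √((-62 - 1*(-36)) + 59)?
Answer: √33 ≈ 5.7446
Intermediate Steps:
√((-62 - 1*(-36)) + 59) = √((-62 + 36) + 59) = √(-26 + 59) = √33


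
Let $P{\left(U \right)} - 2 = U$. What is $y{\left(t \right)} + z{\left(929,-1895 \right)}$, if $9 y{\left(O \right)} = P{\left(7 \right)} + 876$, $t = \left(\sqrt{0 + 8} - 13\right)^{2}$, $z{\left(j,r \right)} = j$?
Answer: $\frac{3082}{3} \approx 1027.3$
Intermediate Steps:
$P{\left(U \right)} = 2 + U$
$t = \left(-13 + 2 \sqrt{2}\right)^{2}$ ($t = \left(\sqrt{8} - 13\right)^{2} = \left(2 \sqrt{2} - 13\right)^{2} = \left(-13 + 2 \sqrt{2}\right)^{2} \approx 103.46$)
$y{\left(O \right)} = \frac{295}{3}$ ($y{\left(O \right)} = \frac{\left(2 + 7\right) + 876}{9} = \frac{9 + 876}{9} = \frac{1}{9} \cdot 885 = \frac{295}{3}$)
$y{\left(t \right)} + z{\left(929,-1895 \right)} = \frac{295}{3} + 929 = \frac{3082}{3}$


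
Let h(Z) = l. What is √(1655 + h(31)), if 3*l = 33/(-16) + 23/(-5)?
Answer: √5950005/60 ≈ 40.654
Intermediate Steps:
l = -533/240 (l = (33/(-16) + 23/(-5))/3 = (33*(-1/16) + 23*(-⅕))/3 = (-33/16 - 23/5)/3 = (⅓)*(-533/80) = -533/240 ≈ -2.2208)
h(Z) = -533/240
√(1655 + h(31)) = √(1655 - 533/240) = √(396667/240) = √5950005/60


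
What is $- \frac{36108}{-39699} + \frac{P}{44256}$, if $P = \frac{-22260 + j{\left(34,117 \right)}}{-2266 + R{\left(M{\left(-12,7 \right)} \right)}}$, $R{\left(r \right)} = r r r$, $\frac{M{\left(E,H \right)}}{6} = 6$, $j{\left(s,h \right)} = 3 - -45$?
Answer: $\frac{656797639079}{722126221520} \approx 0.90953$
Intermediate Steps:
$j{\left(s,h \right)} = 48$ ($j{\left(s,h \right)} = 3 + 45 = 48$)
$M{\left(E,H \right)} = 36$ ($M{\left(E,H \right)} = 6 \cdot 6 = 36$)
$R{\left(r \right)} = r^{3}$ ($R{\left(r \right)} = r r^{2} = r^{3}$)
$P = - \frac{11106}{22195}$ ($P = \frac{-22260 + 48}{-2266 + 36^{3}} = - \frac{22212}{-2266 + 46656} = - \frac{22212}{44390} = \left(-22212\right) \frac{1}{44390} = - \frac{11106}{22195} \approx -0.50038$)
$- \frac{36108}{-39699} + \frac{P}{44256} = - \frac{36108}{-39699} - \frac{11106}{22195 \cdot 44256} = \left(-36108\right) \left(- \frac{1}{39699}\right) - \frac{1851}{163710320} = \frac{4012}{4411} - \frac{1851}{163710320} = \frac{656797639079}{722126221520}$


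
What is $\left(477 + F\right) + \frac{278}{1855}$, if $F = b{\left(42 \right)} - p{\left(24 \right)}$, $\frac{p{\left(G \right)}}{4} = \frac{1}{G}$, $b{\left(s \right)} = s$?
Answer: $\frac{5776283}{11130} \approx 518.98$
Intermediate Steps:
$p{\left(G \right)} = \frac{4}{G}$
$F = \frac{251}{6}$ ($F = 42 - \frac{4}{24} = 42 - 4 \cdot \frac{1}{24} = 42 - \frac{1}{6} = \frac{251}{6} \approx 41.833$)
$\left(477 + F\right) + \frac{278}{1855} = \left(477 + \frac{251}{6}\right) + \frac{278}{1855} = \frac{3113}{6} + 278 \cdot \frac{1}{1855} = \frac{3113}{6} + \frac{278}{1855} = \frac{5776283}{11130}$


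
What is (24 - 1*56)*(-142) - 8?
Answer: 4536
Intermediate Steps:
(24 - 1*56)*(-142) - 8 = (24 - 56)*(-142) - 8 = -32*(-142) - 8 = 4544 - 8 = 4536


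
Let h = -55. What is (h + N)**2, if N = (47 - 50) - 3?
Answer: 3721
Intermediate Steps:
N = -6 (N = -3 - 3 = -6)
(h + N)**2 = (-55 - 6)**2 = (-61)**2 = 3721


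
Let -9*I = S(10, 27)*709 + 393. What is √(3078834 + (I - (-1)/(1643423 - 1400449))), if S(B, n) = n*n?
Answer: √1605331705435877118/728922 ≈ 1738.2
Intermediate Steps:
S(B, n) = n²
I = -172418/3 (I = -(27²*709 + 393)/9 = -(729*709 + 393)/9 = -(516861 + 393)/9 = -⅑*517254 = -172418/3 ≈ -57473.)
√(3078834 + (I - (-1)/(1643423 - 1400449))) = √(3078834 + (-172418/3 - (-1)/(1643423 - 1400449))) = √(3078834 + (-172418/3 - (-1)/242974)) = √(3078834 + (-172418/3 - 1*(-1/242974))) = √(3078834 + (-172418/3 + 1/242974)) = √(3078834 - 41893091129/728922) = √(2202336745819/728922) = √1605331705435877118/728922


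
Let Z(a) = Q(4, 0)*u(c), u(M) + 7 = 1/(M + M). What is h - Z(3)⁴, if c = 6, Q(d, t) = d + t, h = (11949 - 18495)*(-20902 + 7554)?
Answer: 7029998327/81 ≈ 8.6790e+7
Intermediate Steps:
h = 87376008 (h = -6546*(-13348) = 87376008)
u(M) = -7 + 1/(2*M) (u(M) = -7 + 1/(M + M) = -7 + 1/(2*M))
Z(a) = -83/3 (Z(a) = (4 + 0)*(-7 + (½)/6) = 4*(-7 + (½)*(⅙)) = 4*(-7 + 1/12) = 4*(-83/12) = -83/3)
h - Z(3)⁴ = 87376008 - (-83/3)⁴ = 87376008 - 1*47458321/81 = 87376008 - 47458321/81 = 7029998327/81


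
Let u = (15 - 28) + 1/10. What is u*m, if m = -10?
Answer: 129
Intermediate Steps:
u = -129/10 (u = -13 + ⅒ = -129/10 ≈ -12.900)
u*m = -129/10*(-10) = 129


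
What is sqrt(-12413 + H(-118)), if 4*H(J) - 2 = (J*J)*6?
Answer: 3*sqrt(3766)/2 ≈ 92.052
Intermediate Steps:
H(J) = 1/2 + 3*J**2/2 (H(J) = 1/2 + ((J*J)*6)/4 = 1/2 + (J**2*6)/4 = 1/2 + (6*J**2)/4 = 1/2 + 3*J**2/2)
sqrt(-12413 + H(-118)) = sqrt(-12413 + (1/2 + (3/2)*(-118)**2)) = sqrt(-12413 + (1/2 + (3/2)*13924)) = sqrt(-12413 + (1/2 + 20886)) = sqrt(-12413 + 41773/2) = sqrt(16947/2) = 3*sqrt(3766)/2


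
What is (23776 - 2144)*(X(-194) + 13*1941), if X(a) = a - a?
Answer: 545840256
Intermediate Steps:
X(a) = 0
(23776 - 2144)*(X(-194) + 13*1941) = (23776 - 2144)*(0 + 13*1941) = 21632*(0 + 25233) = 21632*25233 = 545840256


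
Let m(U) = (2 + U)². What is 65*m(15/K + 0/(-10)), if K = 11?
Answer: 88985/121 ≈ 735.41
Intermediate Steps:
65*m(15/K + 0/(-10)) = 65*(2 + (15/11 + 0/(-10)))² = 65*(2 + (15*(1/11) + 0*(-⅒)))² = 65*(2 + (15/11 + 0))² = 65*(2 + 15/11)² = 65*(37/11)² = 65*(1369/121) = 88985/121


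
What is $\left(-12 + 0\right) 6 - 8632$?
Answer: $-8704$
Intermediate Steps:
$\left(-12 + 0\right) 6 - 8632 = \left(-12\right) 6 - 8632 = -72 - 8632 = -8704$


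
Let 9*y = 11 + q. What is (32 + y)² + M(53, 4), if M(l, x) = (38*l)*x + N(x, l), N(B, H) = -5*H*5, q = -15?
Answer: 625867/81 ≈ 7726.8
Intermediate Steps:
y = -4/9 (y = (11 - 15)/9 = (⅑)*(-4) = -4/9 ≈ -0.44444)
N(B, H) = -25*H
M(l, x) = -25*l + 38*l*x (M(l, x) = (38*l)*x - 25*l = 38*l*x - 25*l = -25*l + 38*l*x)
(32 + y)² + M(53, 4) = (32 - 4/9)² + 53*(-25 + 38*4) = (284/9)² + 53*(-25 + 152) = 80656/81 + 53*127 = 80656/81 + 6731 = 625867/81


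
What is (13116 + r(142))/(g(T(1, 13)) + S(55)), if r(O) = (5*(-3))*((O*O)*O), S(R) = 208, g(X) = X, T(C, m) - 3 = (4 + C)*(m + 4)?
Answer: -10734051/74 ≈ -1.4505e+5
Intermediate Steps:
T(C, m) = 3 + (4 + C)*(4 + m) (T(C, m) = 3 + (4 + C)*(m + 4) = 3 + (4 + C)*(4 + m))
r(O) = -15*O**3 (r(O) = -15*O**2*O = -15*O**3)
(13116 + r(142))/(g(T(1, 13)) + S(55)) = (13116 - 15*142**3)/((19 + 4*1 + 4*13 + 1*13) + 208) = (13116 - 15*2863288)/((19 + 4 + 52 + 13) + 208) = (13116 - 42949320)/(88 + 208) = -42936204/296 = -42936204*1/296 = -10734051/74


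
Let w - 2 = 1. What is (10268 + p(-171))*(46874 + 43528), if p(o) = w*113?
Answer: 958894014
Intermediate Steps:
w = 3 (w = 2 + 1 = 3)
p(o) = 339 (p(o) = 3*113 = 339)
(10268 + p(-171))*(46874 + 43528) = (10268 + 339)*(46874 + 43528) = 10607*90402 = 958894014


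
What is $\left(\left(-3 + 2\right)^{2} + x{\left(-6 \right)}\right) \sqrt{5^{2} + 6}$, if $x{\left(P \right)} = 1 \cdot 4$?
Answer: $5 \sqrt{31} \approx 27.839$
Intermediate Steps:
$x{\left(P \right)} = 4$
$\left(\left(-3 + 2\right)^{2} + x{\left(-6 \right)}\right) \sqrt{5^{2} + 6} = \left(\left(-3 + 2\right)^{2} + 4\right) \sqrt{5^{2} + 6} = \left(\left(-1\right)^{2} + 4\right) \sqrt{25 + 6} = \left(1 + 4\right) \sqrt{31} = 5 \sqrt{31}$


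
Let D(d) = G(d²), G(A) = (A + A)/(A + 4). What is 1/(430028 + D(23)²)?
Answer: 284089/122167343856 ≈ 2.3254e-6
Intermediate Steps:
G(A) = 2*A/(4 + A) (G(A) = (2*A)/(4 + A) = 2*A/(4 + A))
D(d) = 2*d²/(4 + d²)
1/(430028 + D(23)²) = 1/(430028 + (2*23²/(4 + 23²))²) = 1/(430028 + (2*529/(4 + 529))²) = 1/(430028 + (2*529/533)²) = 1/(430028 + (2*529*(1/533))²) = 1/(430028 + (1058/533)²) = 1/(430028 + 1119364/284089) = 1/(122167343856/284089) = 284089/122167343856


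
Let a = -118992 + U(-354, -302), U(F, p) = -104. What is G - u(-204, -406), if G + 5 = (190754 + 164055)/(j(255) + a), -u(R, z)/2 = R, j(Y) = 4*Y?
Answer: -7017171/16868 ≈ -416.00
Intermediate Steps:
u(R, z) = -2*R
a = -119096 (a = -118992 - 104 = -119096)
G = -135027/16868 (G = -5 + (190754 + 164055)/(4*255 - 119096) = -5 + 354809/(1020 - 119096) = -5 + 354809/(-118076) = -5 + 354809*(-1/118076) = -5 - 50687/16868 = -135027/16868 ≈ -8.0049)
G - u(-204, -406) = -135027/16868 - (-2)*(-204) = -135027/16868 - 1*408 = -135027/16868 - 408 = -7017171/16868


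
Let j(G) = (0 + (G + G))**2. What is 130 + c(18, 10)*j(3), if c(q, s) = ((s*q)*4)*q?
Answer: 466690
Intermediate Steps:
c(q, s) = 4*s*q**2 (c(q, s) = ((q*s)*4)*q = (4*q*s)*q = 4*s*q**2)
j(G) = 4*G**2 (j(G) = (0 + 2*G)**2 = (2*G)**2 = 4*G**2)
130 + c(18, 10)*j(3) = 130 + (4*10*18**2)*(4*3**2) = 130 + (4*10*324)*(4*9) = 130 + 12960*36 = 130 + 466560 = 466690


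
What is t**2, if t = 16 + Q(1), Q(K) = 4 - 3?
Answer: 289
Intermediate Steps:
Q(K) = 1
t = 17 (t = 16 + 1 = 17)
t**2 = 17**2 = 289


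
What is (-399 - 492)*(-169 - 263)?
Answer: 384912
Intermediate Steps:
(-399 - 492)*(-169 - 263) = -891*(-432) = 384912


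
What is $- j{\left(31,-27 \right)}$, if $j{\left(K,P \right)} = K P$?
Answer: $837$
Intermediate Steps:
$- j{\left(31,-27 \right)} = - 31 \left(-27\right) = \left(-1\right) \left(-837\right) = 837$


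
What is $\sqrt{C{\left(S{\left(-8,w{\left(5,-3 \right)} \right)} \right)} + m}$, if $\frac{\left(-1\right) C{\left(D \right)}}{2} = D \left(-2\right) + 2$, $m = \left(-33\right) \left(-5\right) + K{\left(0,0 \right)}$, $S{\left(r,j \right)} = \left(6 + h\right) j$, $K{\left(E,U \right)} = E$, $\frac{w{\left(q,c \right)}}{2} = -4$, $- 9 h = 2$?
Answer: $\frac{i \sqrt{215}}{3} \approx 4.8876 i$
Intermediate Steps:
$h = - \frac{2}{9}$ ($h = \left(- \frac{1}{9}\right) 2 = - \frac{2}{9} \approx -0.22222$)
$w{\left(q,c \right)} = -8$ ($w{\left(q,c \right)} = 2 \left(-4\right) = -8$)
$S{\left(r,j \right)} = \frac{52 j}{9}$ ($S{\left(r,j \right)} = \left(6 - \frac{2}{9}\right) j = \frac{52 j}{9}$)
$m = 165$ ($m = \left(-33\right) \left(-5\right) + 0 = 165 + 0 = 165$)
$C{\left(D \right)} = -4 + 4 D$ ($C{\left(D \right)} = - 2 \left(D \left(-2\right) + 2\right) = - 2 \left(- 2 D + 2\right) = - 2 \left(2 - 2 D\right) = -4 + 4 D$)
$\sqrt{C{\left(S{\left(-8,w{\left(5,-3 \right)} \right)} \right)} + m} = \sqrt{\left(-4 + 4 \cdot \frac{52}{9} \left(-8\right)\right) + 165} = \sqrt{\left(-4 + 4 \left(- \frac{416}{9}\right)\right) + 165} = \sqrt{\left(-4 - \frac{1664}{9}\right) + 165} = \sqrt{- \frac{1700}{9} + 165} = \sqrt{- \frac{215}{9}} = \frac{i \sqrt{215}}{3}$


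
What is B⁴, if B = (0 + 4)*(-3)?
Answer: 20736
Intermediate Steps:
B = -12 (B = 4*(-3) = -12)
B⁴ = (-12)⁴ = 20736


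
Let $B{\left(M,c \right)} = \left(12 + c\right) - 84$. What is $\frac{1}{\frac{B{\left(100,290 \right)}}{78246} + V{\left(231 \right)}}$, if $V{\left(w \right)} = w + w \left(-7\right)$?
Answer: $- \frac{39123}{54224369} \approx -0.0007215$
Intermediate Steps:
$B{\left(M,c \right)} = -72 + c$
$V{\left(w \right)} = - 6 w$ ($V{\left(w \right)} = w - 7 w = - 6 w$)
$\frac{1}{\frac{B{\left(100,290 \right)}}{78246} + V{\left(231 \right)}} = \frac{1}{\frac{-72 + 290}{78246} - 1386} = \frac{1}{218 \cdot \frac{1}{78246} - 1386} = \frac{1}{\frac{109}{39123} - 1386} = \frac{1}{- \frac{54224369}{39123}} = - \frac{39123}{54224369}$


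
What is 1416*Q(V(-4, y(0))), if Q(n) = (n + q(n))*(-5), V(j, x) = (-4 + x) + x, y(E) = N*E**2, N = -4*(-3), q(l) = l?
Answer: 56640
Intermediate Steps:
N = 12
y(E) = 12*E**2
V(j, x) = -4 + 2*x
Q(n) = -10*n (Q(n) = (n + n)*(-5) = (2*n)*(-5) = -10*n)
1416*Q(V(-4, y(0))) = 1416*(-10*(-4 + 2*(12*0**2))) = 1416*(-10*(-4 + 2*(12*0))) = 1416*(-10*(-4 + 2*0)) = 1416*(-10*(-4 + 0)) = 1416*(-10*(-4)) = 1416*40 = 56640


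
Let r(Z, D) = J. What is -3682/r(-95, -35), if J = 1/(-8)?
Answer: 29456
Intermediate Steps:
J = -⅛ ≈ -0.12500
r(Z, D) = -⅛
-3682/r(-95, -35) = -3682/(-⅛) = -3682*(-8) = 29456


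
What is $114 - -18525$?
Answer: $18639$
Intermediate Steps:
$114 - -18525 = 114 + 18525 = 18639$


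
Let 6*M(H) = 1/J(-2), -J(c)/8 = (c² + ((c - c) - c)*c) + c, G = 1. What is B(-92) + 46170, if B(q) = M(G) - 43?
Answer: 4428193/96 ≈ 46127.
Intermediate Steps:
J(c) = -8*c (J(c) = -8*((c² + ((c - c) - c)*c) + c) = -8*((c² + (0 - c)*c) + c) = -8*((c² + (-c)*c) + c) = -8*((c² - c²) + c) = -8*(0 + c) = -8*c)
M(H) = 1/96 (M(H) = 1/(6*((-8*(-2)))) = (⅙)/16 = (⅙)*(1/16) = 1/96)
B(q) = -4127/96 (B(q) = 1/96 - 43 = -4127/96)
B(-92) + 46170 = -4127/96 + 46170 = 4428193/96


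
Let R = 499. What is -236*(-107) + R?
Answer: 25751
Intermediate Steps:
-236*(-107) + R = -236*(-107) + 499 = 25252 + 499 = 25751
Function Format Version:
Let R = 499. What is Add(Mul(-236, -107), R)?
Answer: 25751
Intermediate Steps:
Add(Mul(-236, -107), R) = Add(Mul(-236, -107), 499) = Add(25252, 499) = 25751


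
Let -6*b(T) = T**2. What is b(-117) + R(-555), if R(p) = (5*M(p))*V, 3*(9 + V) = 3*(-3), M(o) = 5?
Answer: -5163/2 ≈ -2581.5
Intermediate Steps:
b(T) = -T**2/6
V = -12 (V = -9 + (3*(-3))/3 = -9 + (1/3)*(-9) = -9 - 3 = -12)
R(p) = -300 (R(p) = (5*5)*(-12) = 25*(-12) = -300)
b(-117) + R(-555) = -1/6*(-117)**2 - 300 = -1/6*13689 - 300 = -4563/2 - 300 = -5163/2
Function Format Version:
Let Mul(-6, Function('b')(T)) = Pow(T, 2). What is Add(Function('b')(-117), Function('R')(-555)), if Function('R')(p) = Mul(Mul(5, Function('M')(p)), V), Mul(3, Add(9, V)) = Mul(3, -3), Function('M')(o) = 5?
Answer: Rational(-5163, 2) ≈ -2581.5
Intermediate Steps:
Function('b')(T) = Mul(Rational(-1, 6), Pow(T, 2))
V = -12 (V = Add(-9, Mul(Rational(1, 3), Mul(3, -3))) = Add(-9, Mul(Rational(1, 3), -9)) = Add(-9, -3) = -12)
Function('R')(p) = -300 (Function('R')(p) = Mul(Mul(5, 5), -12) = Mul(25, -12) = -300)
Add(Function('b')(-117), Function('R')(-555)) = Add(Mul(Rational(-1, 6), Pow(-117, 2)), -300) = Add(Mul(Rational(-1, 6), 13689), -300) = Add(Rational(-4563, 2), -300) = Rational(-5163, 2)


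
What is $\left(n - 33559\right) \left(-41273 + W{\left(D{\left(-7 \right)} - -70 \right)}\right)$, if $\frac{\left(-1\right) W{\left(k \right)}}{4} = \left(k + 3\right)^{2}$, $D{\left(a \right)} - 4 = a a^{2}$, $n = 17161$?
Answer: $5317822206$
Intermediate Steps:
$D{\left(a \right)} = 4 + a^{3}$ ($D{\left(a \right)} = 4 + a a^{2} = 4 + a^{3}$)
$W{\left(k \right)} = - 4 \left(3 + k\right)^{2}$ ($W{\left(k \right)} = - 4 \left(k + 3\right)^{2} = - 4 \left(3 + k\right)^{2}$)
$\left(n - 33559\right) \left(-41273 + W{\left(D{\left(-7 \right)} - -70 \right)}\right) = \left(17161 - 33559\right) \left(-41273 - 4 \left(3 + \left(\left(4 + \left(-7\right)^{3}\right) - -70\right)\right)^{2}\right) = - 16398 \left(-41273 - 4 \left(3 + \left(\left(4 - 343\right) + 70\right)\right)^{2}\right) = - 16398 \left(-41273 - 4 \left(3 + \left(-339 + 70\right)\right)^{2}\right) = - 16398 \left(-41273 - 4 \left(3 - 269\right)^{2}\right) = - 16398 \left(-41273 - 4 \left(-266\right)^{2}\right) = - 16398 \left(-41273 - 283024\right) = \left(-16398\right) \left(-324297\right) = 5317822206$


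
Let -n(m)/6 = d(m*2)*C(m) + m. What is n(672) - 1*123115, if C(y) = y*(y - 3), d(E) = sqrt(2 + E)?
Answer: -127147 - 2697408*sqrt(1346) ≈ -9.9089e+7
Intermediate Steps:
C(y) = y*(-3 + y)
n(m) = -6*m - 6*m*sqrt(2 + 2*m)*(-3 + m) (n(m) = -6*(sqrt(2 + m*2)*(m*(-3 + m)) + m) = -6*(sqrt(2 + 2*m)*(m*(-3 + m)) + m) = -6*(m*sqrt(2 + 2*m)*(-3 + m) + m) = -6*(m + m*sqrt(2 + 2*m)*(-3 + m)) = -6*m - 6*m*sqrt(2 + 2*m)*(-3 + m))
n(672) - 1*123115 = 6*672*(-1 + sqrt(2 + 2*672)*(3 - 1*672)) - 1*123115 = 6*672*(-1 + sqrt(2 + 1344)*(3 - 672)) - 123115 = 6*672*(-1 + sqrt(1346)*(-669)) - 123115 = 6*672*(-1 - 669*sqrt(1346)) - 123115 = (-4032 - 2697408*sqrt(1346)) - 123115 = -127147 - 2697408*sqrt(1346)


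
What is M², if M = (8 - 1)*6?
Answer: 1764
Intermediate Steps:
M = 42 (M = 7*6 = 42)
M² = 42² = 1764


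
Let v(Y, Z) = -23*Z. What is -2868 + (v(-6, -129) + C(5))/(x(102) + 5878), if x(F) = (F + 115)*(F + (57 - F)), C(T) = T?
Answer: -52329424/18247 ≈ -2867.8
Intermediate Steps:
x(F) = 6555 + 57*F (x(F) = (115 + F)*57 = 6555 + 57*F)
-2868 + (v(-6, -129) + C(5))/(x(102) + 5878) = -2868 + (-23*(-129) + 5)/((6555 + 57*102) + 5878) = -2868 + (2967 + 5)/((6555 + 5814) + 5878) = -2868 + 2972/(12369 + 5878) = -2868 + 2972/18247 = -52329424/18247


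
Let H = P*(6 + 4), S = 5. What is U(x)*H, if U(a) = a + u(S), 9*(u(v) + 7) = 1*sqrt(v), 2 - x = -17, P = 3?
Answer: 360 + 10*sqrt(5)/3 ≈ 367.45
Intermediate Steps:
x = 19 (x = 2 - 1*(-17) = 2 + 17 = 19)
H = 30 (H = 3*(6 + 4) = 3*10 = 30)
u(v) = -7 + sqrt(v)/9 (u(v) = -7 + (1*sqrt(v))/9 = -7 + sqrt(v)/9)
U(a) = -7 + a + sqrt(5)/9 (U(a) = a + (-7 + sqrt(5)/9) = -7 + a + sqrt(5)/9)
U(x)*H = (-7 + 19 + sqrt(5)/9)*30 = (12 + sqrt(5)/9)*30 = 360 + 10*sqrt(5)/3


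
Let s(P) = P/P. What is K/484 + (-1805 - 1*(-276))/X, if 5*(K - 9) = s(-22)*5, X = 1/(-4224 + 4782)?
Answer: -206470039/242 ≈ -8.5318e+5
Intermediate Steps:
s(P) = 1
X = 1/558 ≈ 0.0017921
K = 10 (K = 9 + (1*5)/5 = 9 + (1/5)*5 = 9 + 1 = 10)
K/484 + (-1805 - 1*(-276))/X = 10/484 + (-1805 - 1*(-276))/(1/558) = 10*(1/484) + (-1805 + 276)*558 = 5/242 - 1529*558 = 5/242 - 853182 = -206470039/242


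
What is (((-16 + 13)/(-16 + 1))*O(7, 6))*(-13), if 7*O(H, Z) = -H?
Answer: 13/5 ≈ 2.6000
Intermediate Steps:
O(H, Z) = -H/7 (O(H, Z) = (-H)/7 = -H/7)
(((-16 + 13)/(-16 + 1))*O(7, 6))*(-13) = (((-16 + 13)/(-16 + 1))*(-⅐*7))*(-13) = (-3/(-15)*(-1))*(-13) = (-3*(-1/15)*(-1))*(-13) = ((⅕)*(-1))*(-13) = -⅕*(-13) = 13/5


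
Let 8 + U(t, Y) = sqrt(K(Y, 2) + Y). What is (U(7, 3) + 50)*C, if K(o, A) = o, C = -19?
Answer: -798 - 19*sqrt(6) ≈ -844.54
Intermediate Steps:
U(t, Y) = -8 + sqrt(2)*sqrt(Y) (U(t, Y) = -8 + sqrt(Y + Y) = -8 + sqrt(2*Y) = -8 + sqrt(2)*sqrt(Y))
(U(7, 3) + 50)*C = ((-8 + sqrt(2)*sqrt(3)) + 50)*(-19) = ((-8 + sqrt(6)) + 50)*(-19) = (42 + sqrt(6))*(-19) = -798 - 19*sqrt(6)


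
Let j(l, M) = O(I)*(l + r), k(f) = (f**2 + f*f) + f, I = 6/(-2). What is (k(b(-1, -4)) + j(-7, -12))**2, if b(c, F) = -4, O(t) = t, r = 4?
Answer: 1369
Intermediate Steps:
I = -3 (I = 6*(-1/2) = -3)
k(f) = f + 2*f**2 (k(f) = (f**2 + f**2) + f = 2*f**2 + f = f + 2*f**2)
j(l, M) = -12 - 3*l (j(l, M) = -3*(l + 4) = -3*(4 + l) = -12 - 3*l)
(k(b(-1, -4)) + j(-7, -12))**2 = (-4*(1 + 2*(-4)) + (-12 - 3*(-7)))**2 = (-4*(1 - 8) + (-12 + 21))**2 = (-4*(-7) + 9)**2 = (28 + 9)**2 = 37**2 = 1369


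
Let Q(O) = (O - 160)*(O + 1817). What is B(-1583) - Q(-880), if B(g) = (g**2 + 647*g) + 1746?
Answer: 2457914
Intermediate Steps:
B(g) = 1746 + g**2 + 647*g
Q(O) = (-160 + O)*(1817 + O)
B(-1583) - Q(-880) = (1746 + (-1583)**2 + 647*(-1583)) - (-290720 + (-880)**2 + 1657*(-880)) = (1746 + 2505889 - 1024201) - (-290720 + 774400 - 1458160) = 1483434 - 1*(-974480) = 1483434 + 974480 = 2457914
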